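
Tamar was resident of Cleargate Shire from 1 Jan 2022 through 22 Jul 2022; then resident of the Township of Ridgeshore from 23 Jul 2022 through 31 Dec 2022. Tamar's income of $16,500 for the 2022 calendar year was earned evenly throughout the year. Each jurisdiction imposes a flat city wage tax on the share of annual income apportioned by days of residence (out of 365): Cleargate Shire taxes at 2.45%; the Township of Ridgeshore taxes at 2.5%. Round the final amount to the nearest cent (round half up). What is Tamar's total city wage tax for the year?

Cleargate Shire, 1 Jan – 22 Jul 2022: 203 days → $16,500 × 2.45% × 203/365 = $224.8295
The Township of Ridgeshore, 23 Jul – 31 Dec 2022: 162 days → $16,500 × 2.5% × 162/365 = $183.0822
Total = $407.9116

$407.91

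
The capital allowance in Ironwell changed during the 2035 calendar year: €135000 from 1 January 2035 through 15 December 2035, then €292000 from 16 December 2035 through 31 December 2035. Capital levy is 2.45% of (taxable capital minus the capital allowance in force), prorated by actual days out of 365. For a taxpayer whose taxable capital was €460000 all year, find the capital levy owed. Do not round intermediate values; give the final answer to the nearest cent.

1 January – 15 December 2035: 349 days, exemption €135000 → (€460000 − €135000) × 2.45% × 349/365 = €7613.4589
16 December – 31 December 2035: 16 days, exemption €292000 → (€460000 − €292000) × 2.45% × 16/365 = €180.4274
Total = €7793.8863

€7793.89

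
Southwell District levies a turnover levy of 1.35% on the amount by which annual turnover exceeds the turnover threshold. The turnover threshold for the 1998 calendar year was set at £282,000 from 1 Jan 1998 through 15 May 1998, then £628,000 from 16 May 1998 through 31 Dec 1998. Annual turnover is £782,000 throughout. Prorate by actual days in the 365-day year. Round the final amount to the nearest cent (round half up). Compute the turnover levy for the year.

£3,806.63

1 Jan – 15 May 1998: 135 days, exemption £282,000 → (£782,000 − £282,000) × 1.35% × 135/365 = £2,496.5753
16 May – 31 Dec 1998: 230 days, exemption £628,000 → (£782,000 − £628,000) × 1.35% × 230/365 = £1,310.0548
Total = £3,806.6301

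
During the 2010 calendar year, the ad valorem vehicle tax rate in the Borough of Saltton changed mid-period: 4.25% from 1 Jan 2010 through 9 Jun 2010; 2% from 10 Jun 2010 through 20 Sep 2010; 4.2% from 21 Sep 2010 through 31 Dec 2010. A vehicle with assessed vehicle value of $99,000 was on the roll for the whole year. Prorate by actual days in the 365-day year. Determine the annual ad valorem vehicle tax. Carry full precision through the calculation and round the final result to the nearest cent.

$3,565.08

1 Jan – 9 Jun 2010: 160 days at 4.25% → $99,000 × 4.25% × 160/365 = $1,844.3836
10 Jun – 20 Sep 2010: 103 days at 2% → $99,000 × 2% × 103/365 = $558.7397
21 Sep – 31 Dec 2010: 102 days at 4.2% → $99,000 × 4.2% × 102/365 = $1,161.9616
Total = $3,565.0849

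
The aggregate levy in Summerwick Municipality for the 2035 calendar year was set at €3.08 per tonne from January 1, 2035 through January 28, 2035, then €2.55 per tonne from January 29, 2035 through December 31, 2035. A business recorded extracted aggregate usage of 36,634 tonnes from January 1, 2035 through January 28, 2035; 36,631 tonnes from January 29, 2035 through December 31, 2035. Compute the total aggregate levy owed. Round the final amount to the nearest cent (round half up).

January 1 – January 28, 2035: 36,634 tonnes at €3.08/tonne → €112,832.72
January 29 – December 31, 2035: 36,631 tonnes at €2.55/tonne → €93,409.05

€206,241.77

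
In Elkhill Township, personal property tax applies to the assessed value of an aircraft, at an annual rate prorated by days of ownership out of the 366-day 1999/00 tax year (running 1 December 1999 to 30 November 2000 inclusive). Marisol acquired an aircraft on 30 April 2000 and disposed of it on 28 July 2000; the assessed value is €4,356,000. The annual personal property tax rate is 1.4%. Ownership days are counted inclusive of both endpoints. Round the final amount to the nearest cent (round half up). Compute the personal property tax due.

€14,996.07

Days held (30 April – 28 July 2000): 90 out of 366
Tax = €4,356,000 × 1.4% × 90/366 = €14,996.0656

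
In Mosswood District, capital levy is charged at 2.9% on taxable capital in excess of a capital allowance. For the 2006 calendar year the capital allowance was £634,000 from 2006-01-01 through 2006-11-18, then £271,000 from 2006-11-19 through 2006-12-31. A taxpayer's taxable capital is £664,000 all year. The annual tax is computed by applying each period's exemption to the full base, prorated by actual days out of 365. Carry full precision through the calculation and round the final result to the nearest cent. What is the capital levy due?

2006-01-01 to 2006-11-18: 322 days, exemption £634,000 → (£664,000 − £634,000) × 2.9% × 322/365 = £767.5068
2006-11-19 to 2006-12-31: 43 days, exemption £271,000 → (£664,000 − £271,000) × 2.9% × 43/365 = £1,342.6603
Total = £2,110.1671

£2,110.17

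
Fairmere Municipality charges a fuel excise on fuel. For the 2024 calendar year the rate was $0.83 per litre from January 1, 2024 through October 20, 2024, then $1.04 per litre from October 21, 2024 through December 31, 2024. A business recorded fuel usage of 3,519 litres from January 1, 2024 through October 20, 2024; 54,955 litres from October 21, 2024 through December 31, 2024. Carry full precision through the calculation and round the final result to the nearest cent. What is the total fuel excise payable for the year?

January 1 – October 20, 2024: 3,519 litres at $0.83/litre → $2,920.77
October 21 – December 31, 2024: 54,955 litres at $1.04/litre → $57,153.20

$60,073.97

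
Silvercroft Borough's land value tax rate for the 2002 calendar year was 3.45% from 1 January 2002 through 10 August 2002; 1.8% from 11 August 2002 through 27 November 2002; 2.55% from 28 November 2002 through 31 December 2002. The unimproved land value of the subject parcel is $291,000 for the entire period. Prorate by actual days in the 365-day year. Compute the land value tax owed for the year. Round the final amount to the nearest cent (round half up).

$8,361.67

1 January – 10 August 2002: 222 days at 3.45% → $291,000 × 3.45% × 222/365 = $6,106.2164
11 August – 27 November 2002: 109 days at 1.8% → $291,000 × 1.8% × 109/365 = $1,564.2247
28 November – 31 December 2002: 34 days at 2.55% → $291,000 × 2.55% × 34/365 = $691.2247
Total = $8,361.6658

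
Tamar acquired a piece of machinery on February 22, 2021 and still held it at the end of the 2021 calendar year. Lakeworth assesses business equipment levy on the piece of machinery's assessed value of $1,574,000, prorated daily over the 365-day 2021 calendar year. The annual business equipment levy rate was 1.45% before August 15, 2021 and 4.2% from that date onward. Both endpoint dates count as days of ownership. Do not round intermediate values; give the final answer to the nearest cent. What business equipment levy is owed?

$36,055.38

February 22 – August 14, 2021: 174 days at 1.45% → $1,574,000 × 1.45% × 174/365 = $10,880.0055
August 15 – December 31, 2021: 139 days at 4.2% → $1,574,000 × 4.2% × 139/365 = $25,175.3753
Total = $36,055.3808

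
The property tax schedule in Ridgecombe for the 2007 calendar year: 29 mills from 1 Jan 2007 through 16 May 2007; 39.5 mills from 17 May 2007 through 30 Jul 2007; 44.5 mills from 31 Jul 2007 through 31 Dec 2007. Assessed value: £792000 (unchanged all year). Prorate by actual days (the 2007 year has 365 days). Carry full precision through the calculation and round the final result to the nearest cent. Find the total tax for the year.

1 Jan – 16 May 2007: 136 days at 29 mills → £792000 × 2.9% × 136/365 = £8557.9397
17 May – 30 Jul 2007: 75 days at 39.5 mills → £792000 × 3.95% × 75/365 = £6428.2192
31 Jul – 31 Dec 2007: 154 days at 44.5 mills → £792000 × 4.45% × 154/365 = £14870.0712
Total = £29856.2301

£29856.23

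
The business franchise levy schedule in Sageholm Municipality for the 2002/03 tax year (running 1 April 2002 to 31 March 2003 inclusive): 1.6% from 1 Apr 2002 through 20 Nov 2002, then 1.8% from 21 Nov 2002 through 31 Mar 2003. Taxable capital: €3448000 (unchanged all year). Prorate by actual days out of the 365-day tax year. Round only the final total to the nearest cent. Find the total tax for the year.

1 Apr – 20 Nov 2002: 234 days at 1.6% → €3448000 × 1.6% × 234/365 = €35367.9781
21 Nov 2002 – 31 Mar 2003: 131 days at 1.8% → €3448000 × 1.8% × 131/365 = €22275.0247
Total = €57643.0027

€57643.00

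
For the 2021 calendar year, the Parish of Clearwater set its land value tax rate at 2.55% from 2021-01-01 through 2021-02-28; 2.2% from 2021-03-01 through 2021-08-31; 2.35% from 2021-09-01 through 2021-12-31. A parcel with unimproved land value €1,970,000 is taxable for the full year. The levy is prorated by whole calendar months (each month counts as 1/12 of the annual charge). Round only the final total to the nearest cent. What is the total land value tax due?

€45,474.17

2021-01-01 to 2021-02-28: 2 months at 2.55% → €1,970,000 × 2.55% × 2/12 = €8,372.5000
2021-03-01 to 2021-08-31: 6 months at 2.2% → €1,970,000 × 2.2% × 6/12 = €21,670.0000
2021-09-01 to 2021-12-31: 4 months at 2.35% → €1,970,000 × 2.35% × 4/12 = €15,431.6667
Total = €45,474.1667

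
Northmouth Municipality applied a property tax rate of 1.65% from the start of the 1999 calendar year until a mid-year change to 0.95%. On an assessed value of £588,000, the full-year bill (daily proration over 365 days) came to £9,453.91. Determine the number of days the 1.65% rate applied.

Let d = days at the first rate; then 365 − d days at the second rate.
£588,000 × [1.65%·d + 0.95%·(365−d)] / 365 = £9,453.91
Solving gives d = 343, so the new rate took effect on December 10, 1999.

343 days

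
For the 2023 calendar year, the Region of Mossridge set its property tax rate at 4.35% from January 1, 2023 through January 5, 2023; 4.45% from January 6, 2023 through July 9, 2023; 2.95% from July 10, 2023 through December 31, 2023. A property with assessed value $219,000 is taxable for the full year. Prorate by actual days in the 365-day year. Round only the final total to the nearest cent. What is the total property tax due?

January 1 – January 5, 2023: 5 days at 4.35% → $219,000 × 4.35% × 5/365 = $130.5000
January 6 – July 9, 2023: 185 days at 4.45% → $219,000 × 4.45% × 185/365 = $4,939.5000
July 10 – December 31, 2023: 175 days at 2.95% → $219,000 × 2.95% × 175/365 = $3,097.5000
Total = $8,167.5000

$8,167.50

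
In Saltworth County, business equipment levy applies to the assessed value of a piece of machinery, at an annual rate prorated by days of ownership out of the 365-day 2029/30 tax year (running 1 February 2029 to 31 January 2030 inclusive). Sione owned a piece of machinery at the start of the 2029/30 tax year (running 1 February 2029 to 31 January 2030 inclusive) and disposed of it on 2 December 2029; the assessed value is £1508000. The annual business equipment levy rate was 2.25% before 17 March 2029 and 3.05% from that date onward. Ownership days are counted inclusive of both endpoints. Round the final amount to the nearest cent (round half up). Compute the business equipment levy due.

£36979.05

1 February – 16 March 2029: 44 days at 2.25% → £1508000 × 2.25% × 44/365 = £4090.1918
17 March – 2 December 2029: 261 days at 3.05% → £1508000 × 3.05% × 261/365 = £32888.8603
Total = £36979.0521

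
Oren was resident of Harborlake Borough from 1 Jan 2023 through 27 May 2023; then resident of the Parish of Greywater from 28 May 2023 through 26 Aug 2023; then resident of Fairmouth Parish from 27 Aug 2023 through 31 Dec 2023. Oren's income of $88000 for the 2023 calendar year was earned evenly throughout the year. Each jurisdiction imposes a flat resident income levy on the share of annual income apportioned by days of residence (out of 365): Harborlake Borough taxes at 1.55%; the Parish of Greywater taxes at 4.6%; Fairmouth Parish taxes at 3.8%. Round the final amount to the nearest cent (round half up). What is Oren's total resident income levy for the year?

Harborlake Borough, 1 Jan – 27 May 2023: 147 days → $88000 × 1.55% × 147/365 = $549.3370
The Parish of Greywater, 28 May – 26 Aug 2023: 91 days → $88000 × 4.6% × 91/365 = $1009.2274
Fairmouth Parish, 27 Aug – 31 Dec 2023: 127 days → $88000 × 3.8% × 127/365 = $1163.5288
Total = $2722.0932

$2722.09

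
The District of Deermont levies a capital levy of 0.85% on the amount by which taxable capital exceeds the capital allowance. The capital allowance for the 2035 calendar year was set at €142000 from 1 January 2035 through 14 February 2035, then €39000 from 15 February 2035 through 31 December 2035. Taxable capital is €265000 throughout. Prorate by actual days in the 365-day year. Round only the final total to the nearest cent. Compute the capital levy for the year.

1 January – 14 February 2035: 45 days, exemption €142000 → (€265000 − €142000) × 0.85% × 45/365 = €128.8973
15 February – 31 December 2035: 320 days, exemption €39000 → (€265000 − €39000) × 0.85% × 320/365 = €1684.1644
Total = €1813.0616

€1813.06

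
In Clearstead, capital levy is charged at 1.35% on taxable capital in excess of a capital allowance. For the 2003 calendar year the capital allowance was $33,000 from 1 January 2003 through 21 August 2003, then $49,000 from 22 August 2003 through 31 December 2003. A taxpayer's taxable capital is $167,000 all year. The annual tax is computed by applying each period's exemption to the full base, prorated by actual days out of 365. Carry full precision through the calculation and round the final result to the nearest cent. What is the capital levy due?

$1,730.88

1 January – 21 August 2003: 233 days, exemption $33,000 → ($167,000 − $33,000) × 1.35% × 233/365 = $1,154.7863
22 August – 31 December 2003: 132 days, exemption $49,000 → ($167,000 − $49,000) × 1.35% × 132/365 = $576.0986
Total = $1,730.8849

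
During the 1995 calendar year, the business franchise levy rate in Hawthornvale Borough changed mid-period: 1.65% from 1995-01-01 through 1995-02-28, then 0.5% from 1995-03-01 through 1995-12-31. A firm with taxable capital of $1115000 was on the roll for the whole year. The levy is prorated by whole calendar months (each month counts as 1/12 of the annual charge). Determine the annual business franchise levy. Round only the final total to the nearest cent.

1995-01-01 to 1995-02-28: 2 months at 1.65% → $1115000 × 1.65% × 2/12 = $3066.2500
1995-03-01 to 1995-12-31: 10 months at 0.5% → $1115000 × 0.5% × 10/12 = $4645.8333
Total = $7712.0833

$7712.08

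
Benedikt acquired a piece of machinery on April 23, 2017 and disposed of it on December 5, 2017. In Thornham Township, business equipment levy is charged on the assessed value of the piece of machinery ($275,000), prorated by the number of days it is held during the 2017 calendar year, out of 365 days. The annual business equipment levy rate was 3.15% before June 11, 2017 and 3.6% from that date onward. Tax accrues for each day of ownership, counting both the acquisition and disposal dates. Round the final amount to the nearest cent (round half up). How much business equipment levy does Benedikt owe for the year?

April 23 – June 10, 2017: 49 days at 3.15% → $275,000 × 3.15% × 49/365 = $1,162.9110
June 11 – December 5, 2017: 178 days at 3.6% → $275,000 × 3.6% × 178/365 = $4,827.9452
Total = $5,990.8562

$5,990.86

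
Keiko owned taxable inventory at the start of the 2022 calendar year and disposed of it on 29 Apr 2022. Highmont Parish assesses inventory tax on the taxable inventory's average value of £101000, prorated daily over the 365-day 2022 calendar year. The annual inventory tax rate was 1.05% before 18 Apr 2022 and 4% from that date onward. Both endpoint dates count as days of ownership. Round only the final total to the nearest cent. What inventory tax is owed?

1 Jan – 17 Apr 2022: 107 days at 1.05% → £101000 × 1.05% × 107/365 = £310.8863
18 Apr – 29 Apr 2022: 12 days at 4% → £101000 × 4% × 12/365 = £132.8219
Total = £443.7082

£443.71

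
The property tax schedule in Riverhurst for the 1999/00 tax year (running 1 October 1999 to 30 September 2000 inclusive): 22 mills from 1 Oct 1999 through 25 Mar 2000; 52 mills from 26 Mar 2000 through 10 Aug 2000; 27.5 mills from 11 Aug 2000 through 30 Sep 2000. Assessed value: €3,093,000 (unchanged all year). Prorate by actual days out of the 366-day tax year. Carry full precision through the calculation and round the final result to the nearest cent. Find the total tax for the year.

1 Oct 1999 – 25 Mar 2000: 177 days at 22 mills → €3,093,000 × 2.2% × 177/366 = €32,907.4918
26 Mar – 10 Aug 2000: 138 days at 52 mills → €3,093,000 × 5.2% × 138/366 = €60,643.0820
11 Aug – 30 Sep 2000: 51 days at 27.5 mills → €3,093,000 × 2.75% × 51/366 = €11,852.2746
Total = €105,402.8484

€105,402.85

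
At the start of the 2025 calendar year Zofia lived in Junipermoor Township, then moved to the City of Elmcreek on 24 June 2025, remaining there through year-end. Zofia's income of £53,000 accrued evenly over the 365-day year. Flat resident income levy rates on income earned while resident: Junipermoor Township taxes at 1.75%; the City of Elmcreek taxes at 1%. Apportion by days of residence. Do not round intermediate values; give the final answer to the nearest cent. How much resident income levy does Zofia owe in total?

£719.49

Junipermoor Township, 1 January – 23 June 2025: 174 days → £53,000 × 1.75% × 174/365 = £442.1507
The City of Elmcreek, 24 June – 31 December 2025: 191 days → £53,000 × 1% × 191/365 = £277.3425
Total = £719.4932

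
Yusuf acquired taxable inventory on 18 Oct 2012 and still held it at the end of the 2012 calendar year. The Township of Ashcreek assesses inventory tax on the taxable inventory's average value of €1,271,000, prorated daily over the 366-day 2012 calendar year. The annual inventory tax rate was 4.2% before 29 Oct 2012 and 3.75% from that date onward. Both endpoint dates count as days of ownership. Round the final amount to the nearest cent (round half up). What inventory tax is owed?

18 Oct – 28 Oct 2012: 11 days at 4.2% → €1,271,000 × 4.2% × 11/366 = €1,604.3770
29 Oct – 31 Dec 2012: 64 days at 3.75% → €1,271,000 × 3.75% × 64/366 = €8,334.4262
Total = €9,938.8033

€9,938.80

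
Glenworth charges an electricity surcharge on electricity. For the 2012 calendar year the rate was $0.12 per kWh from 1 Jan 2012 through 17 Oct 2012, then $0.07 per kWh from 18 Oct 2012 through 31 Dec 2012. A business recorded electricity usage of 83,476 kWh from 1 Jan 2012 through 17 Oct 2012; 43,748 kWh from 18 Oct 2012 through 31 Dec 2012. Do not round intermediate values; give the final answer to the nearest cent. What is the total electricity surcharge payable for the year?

$13079.48

1 Jan – 17 Oct 2012: 83,476 kWh at $0.12/kWh → $10017.12
18 Oct – 31 Dec 2012: 43,748 kWh at $0.07/kWh → $3062.36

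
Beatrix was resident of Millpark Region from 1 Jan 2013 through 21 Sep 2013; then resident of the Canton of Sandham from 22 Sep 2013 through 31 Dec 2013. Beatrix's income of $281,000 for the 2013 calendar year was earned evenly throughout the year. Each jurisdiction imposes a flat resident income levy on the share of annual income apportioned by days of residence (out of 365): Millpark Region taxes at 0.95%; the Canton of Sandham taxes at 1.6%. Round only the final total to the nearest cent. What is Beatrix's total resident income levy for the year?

$3,174.92

Millpark Region, 1 Jan – 21 Sep 2013: 264 days → $281,000 × 0.95% × 264/365 = $1,930.8164
The Canton of Sandham, 22 Sep – 31 Dec 2013: 101 days → $281,000 × 1.6% × 101/365 = $1,244.0986
Total = $3,174.9151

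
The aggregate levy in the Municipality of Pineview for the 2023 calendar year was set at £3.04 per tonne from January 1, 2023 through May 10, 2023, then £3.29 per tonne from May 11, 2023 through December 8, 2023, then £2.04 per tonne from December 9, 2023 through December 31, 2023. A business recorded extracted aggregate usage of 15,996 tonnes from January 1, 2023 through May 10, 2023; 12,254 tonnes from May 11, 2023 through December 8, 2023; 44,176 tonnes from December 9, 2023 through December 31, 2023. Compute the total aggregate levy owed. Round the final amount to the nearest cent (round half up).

£179,062.54

January 1 – May 10, 2023: 15,996 tonnes at £3.04/tonne → £48,627.84
May 11 – December 8, 2023: 12,254 tonnes at £3.29/tonne → £40,315.66
December 9 – December 31, 2023: 44,176 tonnes at £2.04/tonne → £90,119.04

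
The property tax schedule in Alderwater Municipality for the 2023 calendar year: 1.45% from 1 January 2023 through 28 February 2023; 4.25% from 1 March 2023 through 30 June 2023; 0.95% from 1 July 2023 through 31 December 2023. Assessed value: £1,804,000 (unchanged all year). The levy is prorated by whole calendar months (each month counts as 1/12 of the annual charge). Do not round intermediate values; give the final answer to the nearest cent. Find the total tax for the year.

1 January – 28 February 2023: 2 months at 1.45% → £1,804,000 × 1.45% × 2/12 = £4,359.6667
1 March – 30 June 2023: 4 months at 4.25% → £1,804,000 × 4.25% × 4/12 = £25,556.6667
1 July – 31 December 2023: 6 months at 0.95% → £1,804,000 × 0.95% × 6/12 = £8,569.0000
Total = £38,485.3333

£38,485.33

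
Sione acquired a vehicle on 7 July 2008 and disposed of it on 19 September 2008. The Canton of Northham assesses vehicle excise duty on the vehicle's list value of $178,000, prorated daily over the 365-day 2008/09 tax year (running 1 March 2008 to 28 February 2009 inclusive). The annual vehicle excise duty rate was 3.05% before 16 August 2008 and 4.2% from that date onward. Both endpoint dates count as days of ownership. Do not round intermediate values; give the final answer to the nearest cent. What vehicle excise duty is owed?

7 July – 15 August 2008: 40 days at 3.05% → $178,000 × 3.05% × 40/365 = $594.9589
16 August – 19 September 2008: 35 days at 4.2% → $178,000 × 4.2% × 35/365 = $716.8767
Total = $1,311.8356

$1,311.84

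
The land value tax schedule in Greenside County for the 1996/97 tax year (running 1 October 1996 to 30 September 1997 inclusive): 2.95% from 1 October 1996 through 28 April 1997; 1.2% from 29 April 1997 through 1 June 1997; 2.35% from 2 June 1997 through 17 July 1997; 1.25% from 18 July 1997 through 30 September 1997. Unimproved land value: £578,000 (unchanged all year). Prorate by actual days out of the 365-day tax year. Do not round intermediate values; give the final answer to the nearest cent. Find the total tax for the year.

1 October 1996 – 28 April 1997: 210 days at 2.95% → £578,000 × 2.95% × 210/365 = £9,810.1644
29 April – 1 June 1997: 34 days at 1.2% → £578,000 × 1.2% × 34/365 = £646.0932
2 June – 17 July 1997: 46 days at 2.35% → £578,000 × 2.35% × 46/365 = £1,711.8301
18 July – 30 September 1997: 75 days at 1.25% → £578,000 × 1.25% × 75/365 = £1,484.5890
Total = £13,652.6767

£13,652.68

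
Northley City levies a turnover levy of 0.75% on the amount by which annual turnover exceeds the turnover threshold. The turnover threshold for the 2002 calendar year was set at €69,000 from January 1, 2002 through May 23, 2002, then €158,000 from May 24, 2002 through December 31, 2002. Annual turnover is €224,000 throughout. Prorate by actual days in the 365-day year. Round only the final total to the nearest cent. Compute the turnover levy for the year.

€756.51

January 1 – May 23, 2002: 143 days, exemption €69,000 → (€224,000 − €69,000) × 0.75% × 143/365 = €455.4452
May 24 – December 31, 2002: 222 days, exemption €158,000 → (€224,000 − €158,000) × 0.75% × 222/365 = €301.0685
Total = €756.5137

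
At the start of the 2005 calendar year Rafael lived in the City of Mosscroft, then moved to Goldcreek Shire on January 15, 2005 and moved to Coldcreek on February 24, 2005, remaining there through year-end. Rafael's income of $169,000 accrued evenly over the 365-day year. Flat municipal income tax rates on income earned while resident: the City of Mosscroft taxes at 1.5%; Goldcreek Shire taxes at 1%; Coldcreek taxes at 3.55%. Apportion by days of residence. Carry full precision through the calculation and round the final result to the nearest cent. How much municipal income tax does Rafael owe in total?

$5,394.34

The City of Mosscroft, January 1 – January 14, 2005: 14 days → $169,000 × 1.5% × 14/365 = $97.2329
Goldcreek Shire, January 15 – February 23, 2005: 40 days → $169,000 × 1% × 40/365 = $185.2055
Coldcreek, February 24 – December 31, 2005: 311 days → $169,000 × 3.55% × 311/365 = $5,111.9027
Total = $5,394.3411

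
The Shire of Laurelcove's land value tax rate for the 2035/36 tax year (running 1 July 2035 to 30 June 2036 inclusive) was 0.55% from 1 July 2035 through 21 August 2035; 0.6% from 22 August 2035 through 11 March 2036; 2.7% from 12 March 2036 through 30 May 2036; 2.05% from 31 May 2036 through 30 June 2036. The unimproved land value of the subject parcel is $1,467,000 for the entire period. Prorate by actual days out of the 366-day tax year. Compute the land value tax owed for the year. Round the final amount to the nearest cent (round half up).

1 July – 21 August 2035: 52 days at 0.55% → $1,467,000 × 0.55% × 52/366 = $1,146.3443
22 August 2035 – 11 March 2036: 203 days at 0.6% → $1,467,000 × 0.6% × 203/366 = $4,881.9836
12 March – 30 May 2036: 80 days at 2.7% → $1,467,000 × 2.7% × 80/366 = $8,657.7049
31 May – 30 June 2036: 31 days at 2.05% → $1,467,000 × 2.05% × 31/366 = $2,547.2090
Total = $17,233.2418

$17,233.24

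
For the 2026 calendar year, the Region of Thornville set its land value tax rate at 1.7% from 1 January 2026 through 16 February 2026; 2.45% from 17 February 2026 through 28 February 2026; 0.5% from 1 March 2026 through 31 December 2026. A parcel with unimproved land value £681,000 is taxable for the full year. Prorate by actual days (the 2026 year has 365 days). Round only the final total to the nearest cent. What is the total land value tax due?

£4,893.87

1 January – 16 February 2026: 47 days at 1.7% → £681,000 × 1.7% × 47/365 = £1,490.7370
17 February – 28 February 2026: 12 days at 2.45% → £681,000 × 2.45% × 12/365 = £548.5315
1 March – 31 December 2026: 306 days at 0.5% → £681,000 × 0.5% × 306/365 = £2,854.6027
Total = £4,893.8712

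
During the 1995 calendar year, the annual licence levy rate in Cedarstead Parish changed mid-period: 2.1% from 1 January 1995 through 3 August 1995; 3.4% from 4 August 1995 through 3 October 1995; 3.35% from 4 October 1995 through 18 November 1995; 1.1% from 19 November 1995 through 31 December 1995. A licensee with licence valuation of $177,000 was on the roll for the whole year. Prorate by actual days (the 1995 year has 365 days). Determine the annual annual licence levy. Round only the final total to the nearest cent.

$4,171.87

1 January – 3 August 1995: 215 days at 2.1% → $177,000 × 2.1% × 215/365 = $2,189.4658
4 August – 3 October 1995: 61 days at 3.4% → $177,000 × 3.4% × 61/365 = $1,005.7479
4 October – 18 November 1995: 46 days at 3.35% → $177,000 × 3.35% × 46/365 = $747.2795
19 November – 31 December 1995: 43 days at 1.1% → $177,000 × 1.1% × 43/365 = $229.3726
Total = $4,171.8658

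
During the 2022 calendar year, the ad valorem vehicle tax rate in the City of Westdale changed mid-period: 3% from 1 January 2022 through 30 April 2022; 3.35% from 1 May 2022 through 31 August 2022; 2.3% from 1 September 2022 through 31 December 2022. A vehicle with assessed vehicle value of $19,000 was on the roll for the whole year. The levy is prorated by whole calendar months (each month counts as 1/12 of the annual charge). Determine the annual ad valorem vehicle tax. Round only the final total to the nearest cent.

1 January – 30 April 2022: 4 months at 3% → $19,000 × 3% × 4/12 = $190.0000
1 May – 31 August 2022: 4 months at 3.35% → $19,000 × 3.35% × 4/12 = $212.1667
1 September – 31 December 2022: 4 months at 2.3% → $19,000 × 2.3% × 4/12 = $145.6667
Total = $547.8333

$547.83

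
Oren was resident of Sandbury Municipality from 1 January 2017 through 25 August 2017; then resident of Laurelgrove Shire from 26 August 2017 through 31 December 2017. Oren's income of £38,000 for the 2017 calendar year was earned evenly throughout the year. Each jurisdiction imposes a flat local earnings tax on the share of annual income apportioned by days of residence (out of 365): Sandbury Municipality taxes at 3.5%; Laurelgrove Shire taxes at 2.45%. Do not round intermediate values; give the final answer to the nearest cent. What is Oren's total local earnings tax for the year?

Sandbury Municipality, 1 January – 25 August 2017: 237 days → £38,000 × 3.5% × 237/365 = £863.5890
Laurelgrove Shire, 26 August – 31 December 2017: 128 days → £38,000 × 2.45% × 128/365 = £326.4877
Total = £1,190.0767

£1,190.08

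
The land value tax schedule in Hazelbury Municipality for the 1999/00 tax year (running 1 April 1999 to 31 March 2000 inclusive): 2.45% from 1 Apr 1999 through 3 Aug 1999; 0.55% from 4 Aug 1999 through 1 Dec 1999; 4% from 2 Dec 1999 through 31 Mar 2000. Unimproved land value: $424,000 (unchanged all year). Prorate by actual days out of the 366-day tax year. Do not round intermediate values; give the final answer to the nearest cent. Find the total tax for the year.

1 Apr – 3 Aug 1999: 125 days at 2.45% → $424,000 × 2.45% × 125/366 = $3,547.8142
4 Aug – 1 Dec 1999: 120 days at 0.55% → $424,000 × 0.55% × 120/366 = $764.5902
2 Dec 1999 – 31 Mar 2000: 121 days at 4% → $424,000 × 4% × 121/366 = $5,606.9945
Total = $9,919.3989

$9,919.40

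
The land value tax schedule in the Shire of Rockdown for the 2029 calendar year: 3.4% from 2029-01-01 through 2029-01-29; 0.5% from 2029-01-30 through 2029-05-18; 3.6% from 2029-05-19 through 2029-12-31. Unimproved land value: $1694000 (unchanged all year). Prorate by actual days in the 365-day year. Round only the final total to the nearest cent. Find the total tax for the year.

$45032.55

2029-01-01 to 2029-01-29: 29 days at 3.4% → $1694000 × 3.4% × 29/365 = $4576.1205
2029-01-30 to 2029-05-18: 109 days at 0.5% → $1694000 × 0.5% × 109/365 = $2529.3973
2029-05-19 to 2029-12-31: 227 days at 3.6% → $1694000 × 3.6% × 227/365 = $37927.0356
Total = $45032.5534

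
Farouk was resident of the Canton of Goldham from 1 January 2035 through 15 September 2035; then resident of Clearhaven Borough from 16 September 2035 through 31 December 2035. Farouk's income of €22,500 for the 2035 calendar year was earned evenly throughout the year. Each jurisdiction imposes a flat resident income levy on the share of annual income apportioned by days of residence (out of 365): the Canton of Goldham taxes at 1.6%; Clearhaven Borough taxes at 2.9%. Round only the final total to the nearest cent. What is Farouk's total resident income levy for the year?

The Canton of Goldham, 1 January – 15 September 2035: 258 days → €22,500 × 1.6% × 258/365 = €254.4658
Clearhaven Borough, 16 September – 31 December 2035: 107 days → €22,500 × 2.9% × 107/365 = €191.2808
Total = €445.7466

€445.75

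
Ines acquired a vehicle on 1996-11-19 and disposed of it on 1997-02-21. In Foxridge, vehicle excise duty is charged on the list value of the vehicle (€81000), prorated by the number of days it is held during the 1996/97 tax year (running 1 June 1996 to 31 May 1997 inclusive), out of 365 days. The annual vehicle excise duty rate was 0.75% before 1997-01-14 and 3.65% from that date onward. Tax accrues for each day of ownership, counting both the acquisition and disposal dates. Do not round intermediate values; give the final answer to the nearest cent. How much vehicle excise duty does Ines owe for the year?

€409.11

1996-11-19 to 1997-01-13: 56 days at 0.75% → €81000 × 0.75% × 56/365 = €93.2055
1997-01-14 to 1997-02-21: 39 days at 3.65% → €81000 × 3.65% × 39/365 = €315.9000
Total = €409.1055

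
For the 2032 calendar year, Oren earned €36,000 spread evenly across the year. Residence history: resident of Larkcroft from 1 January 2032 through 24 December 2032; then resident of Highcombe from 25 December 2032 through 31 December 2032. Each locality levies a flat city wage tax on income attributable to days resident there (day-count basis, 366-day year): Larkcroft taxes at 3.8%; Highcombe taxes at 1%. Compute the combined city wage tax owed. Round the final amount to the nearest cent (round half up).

€1,348.72

Larkcroft, 1 January – 24 December 2032: 359 days → €36,000 × 3.8% × 359/366 = €1,341.8361
Highcombe, 25 December – 31 December 2032: 7 days → €36,000 × 1% × 7/366 = €6.8852
Total = €1,348.7213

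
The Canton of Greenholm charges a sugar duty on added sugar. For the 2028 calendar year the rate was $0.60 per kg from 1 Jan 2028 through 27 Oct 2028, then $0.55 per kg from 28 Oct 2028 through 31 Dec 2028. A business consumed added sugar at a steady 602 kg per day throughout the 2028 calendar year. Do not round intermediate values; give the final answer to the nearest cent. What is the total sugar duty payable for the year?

1 Jan – 27 Oct 2028: 301 days × 602 kg/day = 181,202 kg at $0.60/kg → $108,721.20
28 Oct – 31 Dec 2028: 65 days × 602 kg/day = 39,130 kg at $0.55/kg → $21,521.50

$130,242.70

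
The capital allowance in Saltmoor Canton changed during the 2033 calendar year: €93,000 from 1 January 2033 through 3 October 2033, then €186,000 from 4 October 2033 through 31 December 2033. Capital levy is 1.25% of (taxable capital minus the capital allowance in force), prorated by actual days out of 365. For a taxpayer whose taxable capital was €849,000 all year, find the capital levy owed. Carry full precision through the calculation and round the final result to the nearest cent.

€9,166.54

1 January – 3 October 2033: 276 days, exemption €93,000 → (€849,000 − €93,000) × 1.25% × 276/365 = €7,145.7534
4 October – 31 December 2033: 89 days, exemption €186,000 → (€849,000 − €186,000) × 1.25% × 89/365 = €2,020.7877
Total = €9,166.5411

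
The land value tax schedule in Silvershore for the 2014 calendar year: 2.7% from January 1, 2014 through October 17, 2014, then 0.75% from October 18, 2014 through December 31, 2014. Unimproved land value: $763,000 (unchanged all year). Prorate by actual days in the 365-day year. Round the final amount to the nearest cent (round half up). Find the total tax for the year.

January 1 – October 17, 2014: 290 days at 2.7% → $763,000 × 2.7% × 290/365 = $16,367.9178
October 18 – December 31, 2014: 75 days at 0.75% → $763,000 × 0.75% × 75/365 = $1,175.8562
Total = $17,543.7740

$17,543.77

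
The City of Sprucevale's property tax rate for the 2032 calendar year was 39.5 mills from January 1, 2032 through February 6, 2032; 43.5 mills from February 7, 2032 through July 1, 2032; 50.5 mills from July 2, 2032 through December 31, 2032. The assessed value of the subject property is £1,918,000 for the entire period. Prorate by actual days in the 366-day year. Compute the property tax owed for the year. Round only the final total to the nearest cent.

£89,370.42

January 1 – February 6, 2032: 37 days at 39.5 mills → £1,918,000 × 3.95% × 37/366 = £7,658.8989
February 7 – July 1, 2032: 146 days at 43.5 mills → £1,918,000 × 4.35% × 146/366 = £33,282.0164
July 2 – December 31, 2032: 183 days at 50.5 mills → £1,918,000 × 5.05% × 183/366 = £48,429.5000
Total = £89,370.4153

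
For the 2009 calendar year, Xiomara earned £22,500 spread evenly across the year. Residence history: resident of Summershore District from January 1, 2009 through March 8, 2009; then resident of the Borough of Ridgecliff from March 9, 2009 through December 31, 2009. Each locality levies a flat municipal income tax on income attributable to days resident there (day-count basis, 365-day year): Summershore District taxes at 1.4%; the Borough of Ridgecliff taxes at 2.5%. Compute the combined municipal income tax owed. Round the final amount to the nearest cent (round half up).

£517.07

Summershore District, January 1 – March 8, 2009: 67 days → £22,500 × 1.4% × 67/365 = £57.8219
The Borough of Ridgecliff, March 9 – December 31, 2009: 298 days → £22,500 × 2.5% × 298/365 = £459.2466
Total = £517.0685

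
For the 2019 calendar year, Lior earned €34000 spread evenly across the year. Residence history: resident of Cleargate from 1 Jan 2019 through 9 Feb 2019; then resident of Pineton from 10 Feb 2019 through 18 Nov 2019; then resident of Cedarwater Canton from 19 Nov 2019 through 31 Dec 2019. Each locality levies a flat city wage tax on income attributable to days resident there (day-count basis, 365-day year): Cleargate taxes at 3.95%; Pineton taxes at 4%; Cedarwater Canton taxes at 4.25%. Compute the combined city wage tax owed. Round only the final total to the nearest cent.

€1368.15

Cleargate, 1 Jan – 9 Feb 2019: 40 days → €34000 × 3.95% × 40/365 = €147.1781
Pineton, 10 Feb – 18 Nov 2019: 282 days → €34000 × 4% × 282/365 = €1050.7397
Cedarwater Canton, 19 Nov – 31 Dec 2019: 43 days → €34000 × 4.25% × 43/365 = €170.2329
Total = €1368.1507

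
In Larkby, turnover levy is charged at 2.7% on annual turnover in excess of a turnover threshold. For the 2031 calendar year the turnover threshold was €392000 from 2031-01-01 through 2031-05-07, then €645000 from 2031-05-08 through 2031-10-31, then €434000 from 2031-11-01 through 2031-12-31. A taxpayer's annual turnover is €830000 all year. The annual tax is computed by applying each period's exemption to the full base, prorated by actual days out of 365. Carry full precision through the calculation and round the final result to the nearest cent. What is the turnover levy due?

2031-01-01 to 2031-05-07: 127 days, exemption €392000 → (€830000 − €392000) × 2.7% × 127/365 = €4114.8000
2031-05-08 to 2031-10-31: 177 days, exemption €645000 → (€830000 − €645000) × 2.7% × 177/365 = €2422.2329
2031-11-01 to 2031-12-31: 61 days, exemption €434000 → (€830000 − €434000) × 2.7% × 61/365 = €1786.8822
Total = €8323.9151

€8323.92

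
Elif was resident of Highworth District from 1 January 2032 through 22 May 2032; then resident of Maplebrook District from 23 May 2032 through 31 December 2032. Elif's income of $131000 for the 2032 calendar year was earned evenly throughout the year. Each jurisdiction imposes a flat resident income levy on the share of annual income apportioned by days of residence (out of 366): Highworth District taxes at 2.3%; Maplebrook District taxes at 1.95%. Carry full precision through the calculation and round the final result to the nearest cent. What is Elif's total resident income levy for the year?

$2733.64

Highworth District, 1 January – 22 May 2032: 143 days → $131000 × 2.3% × 143/366 = $1177.2104
Maplebrook District, 23 May – 31 December 2032: 223 days → $131000 × 1.95% × 223/366 = $1556.4303
Total = $2733.6407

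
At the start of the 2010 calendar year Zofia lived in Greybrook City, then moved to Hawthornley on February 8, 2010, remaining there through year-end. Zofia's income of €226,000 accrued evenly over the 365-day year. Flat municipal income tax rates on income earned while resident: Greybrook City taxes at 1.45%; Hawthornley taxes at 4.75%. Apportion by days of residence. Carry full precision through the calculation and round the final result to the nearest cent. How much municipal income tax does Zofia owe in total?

€9,958.55

Greybrook City, January 1 – February 7, 2010: 38 days → €226,000 × 1.45% × 38/365 = €341.1671
Hawthornley, February 8 – December 31, 2010: 327 days → €226,000 × 4.75% × 327/365 = €9,617.3836
Total = €9,958.5507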